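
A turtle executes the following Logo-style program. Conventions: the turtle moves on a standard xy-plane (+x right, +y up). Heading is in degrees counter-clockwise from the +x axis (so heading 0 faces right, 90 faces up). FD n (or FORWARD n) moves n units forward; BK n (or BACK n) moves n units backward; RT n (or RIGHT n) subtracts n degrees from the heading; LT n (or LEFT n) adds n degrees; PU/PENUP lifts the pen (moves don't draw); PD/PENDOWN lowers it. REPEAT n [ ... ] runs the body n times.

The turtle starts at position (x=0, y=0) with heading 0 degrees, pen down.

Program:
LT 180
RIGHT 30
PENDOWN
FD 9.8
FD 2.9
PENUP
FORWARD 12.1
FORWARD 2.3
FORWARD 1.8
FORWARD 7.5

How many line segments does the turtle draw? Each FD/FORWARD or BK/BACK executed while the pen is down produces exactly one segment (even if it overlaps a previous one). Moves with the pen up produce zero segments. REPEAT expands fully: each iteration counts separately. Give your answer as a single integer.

Executing turtle program step by step:
Start: pos=(0,0), heading=0, pen down
LT 180: heading 0 -> 180
RT 30: heading 180 -> 150
PD: pen down
FD 9.8: (0,0) -> (-8.487,4.9) [heading=150, draw]
FD 2.9: (-8.487,4.9) -> (-10.999,6.35) [heading=150, draw]
PU: pen up
FD 12.1: (-10.999,6.35) -> (-21.477,12.4) [heading=150, move]
FD 2.3: (-21.477,12.4) -> (-23.469,13.55) [heading=150, move]
FD 1.8: (-23.469,13.55) -> (-25.028,14.45) [heading=150, move]
FD 7.5: (-25.028,14.45) -> (-31.523,18.2) [heading=150, move]
Final: pos=(-31.523,18.2), heading=150, 2 segment(s) drawn
Segments drawn: 2

Answer: 2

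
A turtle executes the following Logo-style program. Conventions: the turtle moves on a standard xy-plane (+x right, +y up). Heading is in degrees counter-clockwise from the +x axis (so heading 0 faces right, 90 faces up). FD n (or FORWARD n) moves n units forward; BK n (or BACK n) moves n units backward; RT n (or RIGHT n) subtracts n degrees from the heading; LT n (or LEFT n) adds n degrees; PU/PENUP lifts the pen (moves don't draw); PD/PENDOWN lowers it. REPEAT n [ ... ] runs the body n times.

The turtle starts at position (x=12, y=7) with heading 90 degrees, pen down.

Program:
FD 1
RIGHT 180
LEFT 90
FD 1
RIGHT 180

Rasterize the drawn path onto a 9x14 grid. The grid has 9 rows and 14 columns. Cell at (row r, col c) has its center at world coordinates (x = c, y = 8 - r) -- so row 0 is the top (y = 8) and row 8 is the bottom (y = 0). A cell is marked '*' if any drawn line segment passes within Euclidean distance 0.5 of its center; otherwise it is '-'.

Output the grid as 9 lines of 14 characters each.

Answer: ------------**
------------*-
--------------
--------------
--------------
--------------
--------------
--------------
--------------

Derivation:
Segment 0: (12,7) -> (12,8)
Segment 1: (12,8) -> (13,8)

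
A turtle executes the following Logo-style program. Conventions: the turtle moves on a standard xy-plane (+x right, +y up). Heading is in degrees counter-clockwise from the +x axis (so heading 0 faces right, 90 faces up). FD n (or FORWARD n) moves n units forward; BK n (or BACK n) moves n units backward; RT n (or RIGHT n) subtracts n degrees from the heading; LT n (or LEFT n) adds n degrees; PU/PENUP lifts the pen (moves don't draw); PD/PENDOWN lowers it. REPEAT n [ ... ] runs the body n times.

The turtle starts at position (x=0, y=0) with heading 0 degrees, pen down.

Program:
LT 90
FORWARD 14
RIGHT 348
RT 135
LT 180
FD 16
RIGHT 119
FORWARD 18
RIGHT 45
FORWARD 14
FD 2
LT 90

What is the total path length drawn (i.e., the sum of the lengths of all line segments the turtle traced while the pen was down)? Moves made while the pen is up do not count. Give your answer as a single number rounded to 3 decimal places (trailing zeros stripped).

Answer: 64

Derivation:
Executing turtle program step by step:
Start: pos=(0,0), heading=0, pen down
LT 90: heading 0 -> 90
FD 14: (0,0) -> (0,14) [heading=90, draw]
RT 348: heading 90 -> 102
RT 135: heading 102 -> 327
LT 180: heading 327 -> 147
FD 16: (0,14) -> (-13.419,22.714) [heading=147, draw]
RT 119: heading 147 -> 28
FD 18: (-13.419,22.714) -> (2.474,31.165) [heading=28, draw]
RT 45: heading 28 -> 343
FD 14: (2.474,31.165) -> (15.863,27.072) [heading=343, draw]
FD 2: (15.863,27.072) -> (17.775,26.487) [heading=343, draw]
LT 90: heading 343 -> 73
Final: pos=(17.775,26.487), heading=73, 5 segment(s) drawn

Segment lengths:
  seg 1: (0,0) -> (0,14), length = 14
  seg 2: (0,14) -> (-13.419,22.714), length = 16
  seg 3: (-13.419,22.714) -> (2.474,31.165), length = 18
  seg 4: (2.474,31.165) -> (15.863,27.072), length = 14
  seg 5: (15.863,27.072) -> (17.775,26.487), length = 2
Total = 64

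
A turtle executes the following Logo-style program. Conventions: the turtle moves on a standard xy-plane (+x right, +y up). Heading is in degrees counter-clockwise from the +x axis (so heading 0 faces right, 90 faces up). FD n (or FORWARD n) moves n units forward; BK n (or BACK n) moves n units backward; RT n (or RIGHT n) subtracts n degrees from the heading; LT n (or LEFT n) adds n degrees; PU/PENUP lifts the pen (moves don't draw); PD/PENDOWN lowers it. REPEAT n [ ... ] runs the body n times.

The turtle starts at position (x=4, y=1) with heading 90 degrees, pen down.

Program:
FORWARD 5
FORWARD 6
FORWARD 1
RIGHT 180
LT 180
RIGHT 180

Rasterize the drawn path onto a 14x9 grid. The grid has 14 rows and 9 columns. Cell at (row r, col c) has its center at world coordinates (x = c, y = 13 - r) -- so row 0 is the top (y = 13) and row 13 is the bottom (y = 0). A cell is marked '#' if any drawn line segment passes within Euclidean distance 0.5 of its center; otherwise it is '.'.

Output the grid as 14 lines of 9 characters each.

Segment 0: (4,1) -> (4,6)
Segment 1: (4,6) -> (4,12)
Segment 2: (4,12) -> (4,13)

Answer: ....#....
....#....
....#....
....#....
....#....
....#....
....#....
....#....
....#....
....#....
....#....
....#....
....#....
.........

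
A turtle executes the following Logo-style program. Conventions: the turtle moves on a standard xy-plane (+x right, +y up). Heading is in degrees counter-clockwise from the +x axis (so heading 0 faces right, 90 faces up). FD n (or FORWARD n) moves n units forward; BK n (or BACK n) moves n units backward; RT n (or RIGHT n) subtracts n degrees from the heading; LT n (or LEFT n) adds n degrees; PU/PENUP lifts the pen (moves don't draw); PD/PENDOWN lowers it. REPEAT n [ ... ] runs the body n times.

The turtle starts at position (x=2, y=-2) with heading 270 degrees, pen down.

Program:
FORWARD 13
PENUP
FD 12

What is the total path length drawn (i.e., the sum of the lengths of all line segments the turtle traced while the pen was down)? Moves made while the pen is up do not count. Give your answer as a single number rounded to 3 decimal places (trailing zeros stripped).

Executing turtle program step by step:
Start: pos=(2,-2), heading=270, pen down
FD 13: (2,-2) -> (2,-15) [heading=270, draw]
PU: pen up
FD 12: (2,-15) -> (2,-27) [heading=270, move]
Final: pos=(2,-27), heading=270, 1 segment(s) drawn

Segment lengths:
  seg 1: (2,-2) -> (2,-15), length = 13
Total = 13

Answer: 13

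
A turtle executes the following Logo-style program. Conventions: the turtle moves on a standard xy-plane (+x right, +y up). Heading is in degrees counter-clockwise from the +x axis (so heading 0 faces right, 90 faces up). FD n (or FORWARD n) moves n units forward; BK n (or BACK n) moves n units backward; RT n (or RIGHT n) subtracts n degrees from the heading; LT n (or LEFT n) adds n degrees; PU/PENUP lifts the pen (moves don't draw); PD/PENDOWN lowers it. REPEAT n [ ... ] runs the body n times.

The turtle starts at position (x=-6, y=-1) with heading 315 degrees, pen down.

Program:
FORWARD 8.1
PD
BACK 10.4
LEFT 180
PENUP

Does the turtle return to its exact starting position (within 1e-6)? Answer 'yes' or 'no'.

Answer: no

Derivation:
Executing turtle program step by step:
Start: pos=(-6,-1), heading=315, pen down
FD 8.1: (-6,-1) -> (-0.272,-6.728) [heading=315, draw]
PD: pen down
BK 10.4: (-0.272,-6.728) -> (-7.626,0.626) [heading=315, draw]
LT 180: heading 315 -> 135
PU: pen up
Final: pos=(-7.626,0.626), heading=135, 2 segment(s) drawn

Start position: (-6, -1)
Final position: (-7.626, 0.626)
Distance = 2.3; >= 1e-6 -> NOT closed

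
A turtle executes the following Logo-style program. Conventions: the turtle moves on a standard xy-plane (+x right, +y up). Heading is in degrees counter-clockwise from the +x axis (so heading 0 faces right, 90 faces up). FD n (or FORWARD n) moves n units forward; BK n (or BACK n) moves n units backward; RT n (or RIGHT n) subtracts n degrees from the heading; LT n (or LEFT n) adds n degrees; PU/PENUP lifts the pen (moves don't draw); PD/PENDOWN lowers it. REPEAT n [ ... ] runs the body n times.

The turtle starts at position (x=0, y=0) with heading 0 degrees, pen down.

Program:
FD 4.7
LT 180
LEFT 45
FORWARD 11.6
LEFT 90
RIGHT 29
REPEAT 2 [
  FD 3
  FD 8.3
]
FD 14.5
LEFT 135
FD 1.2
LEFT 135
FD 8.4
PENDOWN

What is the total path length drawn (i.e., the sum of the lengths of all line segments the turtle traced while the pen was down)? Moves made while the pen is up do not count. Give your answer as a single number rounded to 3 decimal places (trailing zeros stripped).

Executing turtle program step by step:
Start: pos=(0,0), heading=0, pen down
FD 4.7: (0,0) -> (4.7,0) [heading=0, draw]
LT 180: heading 0 -> 180
LT 45: heading 180 -> 225
FD 11.6: (4.7,0) -> (-3.502,-8.202) [heading=225, draw]
LT 90: heading 225 -> 315
RT 29: heading 315 -> 286
REPEAT 2 [
  -- iteration 1/2 --
  FD 3: (-3.502,-8.202) -> (-2.676,-11.086) [heading=286, draw]
  FD 8.3: (-2.676,-11.086) -> (-0.388,-19.065) [heading=286, draw]
  -- iteration 2/2 --
  FD 3: (-0.388,-19.065) -> (0.439,-21.948) [heading=286, draw]
  FD 8.3: (0.439,-21.948) -> (2.727,-29.927) [heading=286, draw]
]
FD 14.5: (2.727,-29.927) -> (6.724,-43.865) [heading=286, draw]
LT 135: heading 286 -> 61
FD 1.2: (6.724,-43.865) -> (7.305,-42.816) [heading=61, draw]
LT 135: heading 61 -> 196
FD 8.4: (7.305,-42.816) -> (-0.769,-45.131) [heading=196, draw]
PD: pen down
Final: pos=(-0.769,-45.131), heading=196, 9 segment(s) drawn

Segment lengths:
  seg 1: (0,0) -> (4.7,0), length = 4.7
  seg 2: (4.7,0) -> (-3.502,-8.202), length = 11.6
  seg 3: (-3.502,-8.202) -> (-2.676,-11.086), length = 3
  seg 4: (-2.676,-11.086) -> (-0.388,-19.065), length = 8.3
  seg 5: (-0.388,-19.065) -> (0.439,-21.948), length = 3
  seg 6: (0.439,-21.948) -> (2.727,-29.927), length = 8.3
  seg 7: (2.727,-29.927) -> (6.724,-43.865), length = 14.5
  seg 8: (6.724,-43.865) -> (7.305,-42.816), length = 1.2
  seg 9: (7.305,-42.816) -> (-0.769,-45.131), length = 8.4
Total = 63

Answer: 63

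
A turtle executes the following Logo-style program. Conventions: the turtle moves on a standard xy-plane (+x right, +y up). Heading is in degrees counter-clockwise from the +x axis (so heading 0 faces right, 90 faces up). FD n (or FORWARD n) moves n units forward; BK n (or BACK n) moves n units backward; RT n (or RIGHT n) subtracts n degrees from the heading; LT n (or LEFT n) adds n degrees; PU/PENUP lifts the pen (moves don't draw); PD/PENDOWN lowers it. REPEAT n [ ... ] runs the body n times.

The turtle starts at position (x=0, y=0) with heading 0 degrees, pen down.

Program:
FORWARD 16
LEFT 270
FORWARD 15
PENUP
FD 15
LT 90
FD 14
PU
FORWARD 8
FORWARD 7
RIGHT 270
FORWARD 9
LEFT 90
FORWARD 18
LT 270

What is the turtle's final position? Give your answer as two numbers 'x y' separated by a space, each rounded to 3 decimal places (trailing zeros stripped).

Answer: 27 -21

Derivation:
Executing turtle program step by step:
Start: pos=(0,0), heading=0, pen down
FD 16: (0,0) -> (16,0) [heading=0, draw]
LT 270: heading 0 -> 270
FD 15: (16,0) -> (16,-15) [heading=270, draw]
PU: pen up
FD 15: (16,-15) -> (16,-30) [heading=270, move]
LT 90: heading 270 -> 0
FD 14: (16,-30) -> (30,-30) [heading=0, move]
PU: pen up
FD 8: (30,-30) -> (38,-30) [heading=0, move]
FD 7: (38,-30) -> (45,-30) [heading=0, move]
RT 270: heading 0 -> 90
FD 9: (45,-30) -> (45,-21) [heading=90, move]
LT 90: heading 90 -> 180
FD 18: (45,-21) -> (27,-21) [heading=180, move]
LT 270: heading 180 -> 90
Final: pos=(27,-21), heading=90, 2 segment(s) drawn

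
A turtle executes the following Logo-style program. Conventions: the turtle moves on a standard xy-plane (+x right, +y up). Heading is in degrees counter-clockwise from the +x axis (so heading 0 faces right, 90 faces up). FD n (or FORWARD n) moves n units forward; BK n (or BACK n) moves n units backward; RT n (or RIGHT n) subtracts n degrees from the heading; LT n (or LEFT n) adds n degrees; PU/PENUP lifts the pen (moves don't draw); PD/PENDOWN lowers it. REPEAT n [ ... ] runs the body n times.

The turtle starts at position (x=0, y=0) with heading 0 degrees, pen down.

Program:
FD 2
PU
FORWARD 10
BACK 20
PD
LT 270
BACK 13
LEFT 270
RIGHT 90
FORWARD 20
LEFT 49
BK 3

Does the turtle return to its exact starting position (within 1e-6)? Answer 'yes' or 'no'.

Answer: no

Derivation:
Executing turtle program step by step:
Start: pos=(0,0), heading=0, pen down
FD 2: (0,0) -> (2,0) [heading=0, draw]
PU: pen up
FD 10: (2,0) -> (12,0) [heading=0, move]
BK 20: (12,0) -> (-8,0) [heading=0, move]
PD: pen down
LT 270: heading 0 -> 270
BK 13: (-8,0) -> (-8,13) [heading=270, draw]
LT 270: heading 270 -> 180
RT 90: heading 180 -> 90
FD 20: (-8,13) -> (-8,33) [heading=90, draw]
LT 49: heading 90 -> 139
BK 3: (-8,33) -> (-5.736,31.032) [heading=139, draw]
Final: pos=(-5.736,31.032), heading=139, 4 segment(s) drawn

Start position: (0, 0)
Final position: (-5.736, 31.032)
Distance = 31.557; >= 1e-6 -> NOT closed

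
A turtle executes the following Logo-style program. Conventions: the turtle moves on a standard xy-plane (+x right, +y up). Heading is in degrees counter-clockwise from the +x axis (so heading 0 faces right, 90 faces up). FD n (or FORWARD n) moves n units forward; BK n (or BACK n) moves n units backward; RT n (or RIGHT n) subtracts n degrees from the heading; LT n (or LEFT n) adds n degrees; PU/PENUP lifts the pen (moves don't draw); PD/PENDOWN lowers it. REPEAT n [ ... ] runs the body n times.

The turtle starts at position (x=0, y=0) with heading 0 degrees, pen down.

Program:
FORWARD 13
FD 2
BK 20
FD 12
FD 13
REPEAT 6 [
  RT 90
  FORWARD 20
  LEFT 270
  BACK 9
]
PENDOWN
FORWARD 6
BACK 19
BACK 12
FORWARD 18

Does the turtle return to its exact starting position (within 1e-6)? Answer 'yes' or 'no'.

Answer: no

Derivation:
Executing turtle program step by step:
Start: pos=(0,0), heading=0, pen down
FD 13: (0,0) -> (13,0) [heading=0, draw]
FD 2: (13,0) -> (15,0) [heading=0, draw]
BK 20: (15,0) -> (-5,0) [heading=0, draw]
FD 12: (-5,0) -> (7,0) [heading=0, draw]
FD 13: (7,0) -> (20,0) [heading=0, draw]
REPEAT 6 [
  -- iteration 1/6 --
  RT 90: heading 0 -> 270
  FD 20: (20,0) -> (20,-20) [heading=270, draw]
  LT 270: heading 270 -> 180
  BK 9: (20,-20) -> (29,-20) [heading=180, draw]
  -- iteration 2/6 --
  RT 90: heading 180 -> 90
  FD 20: (29,-20) -> (29,0) [heading=90, draw]
  LT 270: heading 90 -> 0
  BK 9: (29,0) -> (20,0) [heading=0, draw]
  -- iteration 3/6 --
  RT 90: heading 0 -> 270
  FD 20: (20,0) -> (20,-20) [heading=270, draw]
  LT 270: heading 270 -> 180
  BK 9: (20,-20) -> (29,-20) [heading=180, draw]
  -- iteration 4/6 --
  RT 90: heading 180 -> 90
  FD 20: (29,-20) -> (29,0) [heading=90, draw]
  LT 270: heading 90 -> 0
  BK 9: (29,0) -> (20,0) [heading=0, draw]
  -- iteration 5/6 --
  RT 90: heading 0 -> 270
  FD 20: (20,0) -> (20,-20) [heading=270, draw]
  LT 270: heading 270 -> 180
  BK 9: (20,-20) -> (29,-20) [heading=180, draw]
  -- iteration 6/6 --
  RT 90: heading 180 -> 90
  FD 20: (29,-20) -> (29,0) [heading=90, draw]
  LT 270: heading 90 -> 0
  BK 9: (29,0) -> (20,0) [heading=0, draw]
]
PD: pen down
FD 6: (20,0) -> (26,0) [heading=0, draw]
BK 19: (26,0) -> (7,0) [heading=0, draw]
BK 12: (7,0) -> (-5,0) [heading=0, draw]
FD 18: (-5,0) -> (13,0) [heading=0, draw]
Final: pos=(13,0), heading=0, 21 segment(s) drawn

Start position: (0, 0)
Final position: (13, 0)
Distance = 13; >= 1e-6 -> NOT closed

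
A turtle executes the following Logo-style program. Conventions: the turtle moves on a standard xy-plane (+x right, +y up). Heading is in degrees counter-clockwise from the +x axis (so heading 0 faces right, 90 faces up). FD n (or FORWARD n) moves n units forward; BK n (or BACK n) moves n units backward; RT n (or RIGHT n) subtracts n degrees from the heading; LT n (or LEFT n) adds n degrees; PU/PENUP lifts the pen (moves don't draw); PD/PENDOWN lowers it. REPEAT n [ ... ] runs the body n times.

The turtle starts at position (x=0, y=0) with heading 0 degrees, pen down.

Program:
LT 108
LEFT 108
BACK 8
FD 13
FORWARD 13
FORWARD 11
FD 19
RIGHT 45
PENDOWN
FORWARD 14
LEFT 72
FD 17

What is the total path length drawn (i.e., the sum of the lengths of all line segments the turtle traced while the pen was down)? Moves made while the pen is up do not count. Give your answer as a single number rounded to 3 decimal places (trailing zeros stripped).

Executing turtle program step by step:
Start: pos=(0,0), heading=0, pen down
LT 108: heading 0 -> 108
LT 108: heading 108 -> 216
BK 8: (0,0) -> (6.472,4.702) [heading=216, draw]
FD 13: (6.472,4.702) -> (-4.045,-2.939) [heading=216, draw]
FD 13: (-4.045,-2.939) -> (-14.562,-10.58) [heading=216, draw]
FD 11: (-14.562,-10.58) -> (-23.461,-17.046) [heading=216, draw]
FD 19: (-23.461,-17.046) -> (-38.833,-28.214) [heading=216, draw]
RT 45: heading 216 -> 171
PD: pen down
FD 14: (-38.833,-28.214) -> (-52.66,-26.024) [heading=171, draw]
LT 72: heading 171 -> 243
FD 17: (-52.66,-26.024) -> (-60.378,-41.171) [heading=243, draw]
Final: pos=(-60.378,-41.171), heading=243, 7 segment(s) drawn

Segment lengths:
  seg 1: (0,0) -> (6.472,4.702), length = 8
  seg 2: (6.472,4.702) -> (-4.045,-2.939), length = 13
  seg 3: (-4.045,-2.939) -> (-14.562,-10.58), length = 13
  seg 4: (-14.562,-10.58) -> (-23.461,-17.046), length = 11
  seg 5: (-23.461,-17.046) -> (-38.833,-28.214), length = 19
  seg 6: (-38.833,-28.214) -> (-52.66,-26.024), length = 14
  seg 7: (-52.66,-26.024) -> (-60.378,-41.171), length = 17
Total = 95

Answer: 95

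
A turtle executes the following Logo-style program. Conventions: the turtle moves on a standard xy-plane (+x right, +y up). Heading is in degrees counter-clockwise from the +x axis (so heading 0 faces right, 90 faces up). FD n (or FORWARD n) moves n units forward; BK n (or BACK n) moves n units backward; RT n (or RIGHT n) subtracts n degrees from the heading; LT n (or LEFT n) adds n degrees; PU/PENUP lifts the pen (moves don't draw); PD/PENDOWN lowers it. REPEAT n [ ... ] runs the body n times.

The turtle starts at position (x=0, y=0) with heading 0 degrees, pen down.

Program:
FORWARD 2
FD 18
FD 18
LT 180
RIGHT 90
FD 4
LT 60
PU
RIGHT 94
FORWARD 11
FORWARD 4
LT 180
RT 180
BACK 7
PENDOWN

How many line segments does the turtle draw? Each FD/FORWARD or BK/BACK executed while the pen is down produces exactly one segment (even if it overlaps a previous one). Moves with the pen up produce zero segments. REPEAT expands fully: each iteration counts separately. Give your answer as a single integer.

Answer: 4

Derivation:
Executing turtle program step by step:
Start: pos=(0,0), heading=0, pen down
FD 2: (0,0) -> (2,0) [heading=0, draw]
FD 18: (2,0) -> (20,0) [heading=0, draw]
FD 18: (20,0) -> (38,0) [heading=0, draw]
LT 180: heading 0 -> 180
RT 90: heading 180 -> 90
FD 4: (38,0) -> (38,4) [heading=90, draw]
LT 60: heading 90 -> 150
PU: pen up
RT 94: heading 150 -> 56
FD 11: (38,4) -> (44.151,13.119) [heading=56, move]
FD 4: (44.151,13.119) -> (46.388,16.436) [heading=56, move]
LT 180: heading 56 -> 236
RT 180: heading 236 -> 56
BK 7: (46.388,16.436) -> (42.474,10.632) [heading=56, move]
PD: pen down
Final: pos=(42.474,10.632), heading=56, 4 segment(s) drawn
Segments drawn: 4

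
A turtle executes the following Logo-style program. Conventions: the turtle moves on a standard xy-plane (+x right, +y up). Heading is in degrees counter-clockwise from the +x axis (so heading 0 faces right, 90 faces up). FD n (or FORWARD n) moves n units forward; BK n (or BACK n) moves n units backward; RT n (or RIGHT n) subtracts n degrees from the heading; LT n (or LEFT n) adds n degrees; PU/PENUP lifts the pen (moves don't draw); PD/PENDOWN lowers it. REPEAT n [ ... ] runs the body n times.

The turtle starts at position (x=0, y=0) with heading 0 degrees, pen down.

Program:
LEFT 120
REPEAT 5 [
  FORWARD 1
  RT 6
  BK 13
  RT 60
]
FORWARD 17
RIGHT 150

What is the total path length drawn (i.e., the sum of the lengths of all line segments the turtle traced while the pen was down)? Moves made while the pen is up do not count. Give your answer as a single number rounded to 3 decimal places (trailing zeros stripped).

Answer: 87

Derivation:
Executing turtle program step by step:
Start: pos=(0,0), heading=0, pen down
LT 120: heading 0 -> 120
REPEAT 5 [
  -- iteration 1/5 --
  FD 1: (0,0) -> (-0.5,0.866) [heading=120, draw]
  RT 6: heading 120 -> 114
  BK 13: (-0.5,0.866) -> (4.788,-11.01) [heading=114, draw]
  RT 60: heading 114 -> 54
  -- iteration 2/5 --
  FD 1: (4.788,-11.01) -> (5.375,-10.201) [heading=54, draw]
  RT 6: heading 54 -> 48
  BK 13: (5.375,-10.201) -> (-3.323,-19.862) [heading=48, draw]
  RT 60: heading 48 -> 348
  -- iteration 3/5 --
  FD 1: (-3.323,-19.862) -> (-2.345,-20.07) [heading=348, draw]
  RT 6: heading 348 -> 342
  BK 13: (-2.345,-20.07) -> (-14.709,-16.053) [heading=342, draw]
  RT 60: heading 342 -> 282
  -- iteration 4/5 --
  FD 1: (-14.709,-16.053) -> (-14.501,-17.031) [heading=282, draw]
  RT 6: heading 282 -> 276
  BK 13: (-14.501,-17.031) -> (-15.86,-4.102) [heading=276, draw]
  RT 60: heading 276 -> 216
  -- iteration 5/5 --
  FD 1: (-15.86,-4.102) -> (-16.669,-4.69) [heading=216, draw]
  RT 6: heading 216 -> 210
  BK 13: (-16.669,-4.69) -> (-5.411,1.81) [heading=210, draw]
  RT 60: heading 210 -> 150
]
FD 17: (-5.411,1.81) -> (-20.133,10.31) [heading=150, draw]
RT 150: heading 150 -> 0
Final: pos=(-20.133,10.31), heading=0, 11 segment(s) drawn

Segment lengths:
  seg 1: (0,0) -> (-0.5,0.866), length = 1
  seg 2: (-0.5,0.866) -> (4.788,-11.01), length = 13
  seg 3: (4.788,-11.01) -> (5.375,-10.201), length = 1
  seg 4: (5.375,-10.201) -> (-3.323,-19.862), length = 13
  seg 5: (-3.323,-19.862) -> (-2.345,-20.07), length = 1
  seg 6: (-2.345,-20.07) -> (-14.709,-16.053), length = 13
  seg 7: (-14.709,-16.053) -> (-14.501,-17.031), length = 1
  seg 8: (-14.501,-17.031) -> (-15.86,-4.102), length = 13
  seg 9: (-15.86,-4.102) -> (-16.669,-4.69), length = 1
  seg 10: (-16.669,-4.69) -> (-5.411,1.81), length = 13
  seg 11: (-5.411,1.81) -> (-20.133,10.31), length = 17
Total = 87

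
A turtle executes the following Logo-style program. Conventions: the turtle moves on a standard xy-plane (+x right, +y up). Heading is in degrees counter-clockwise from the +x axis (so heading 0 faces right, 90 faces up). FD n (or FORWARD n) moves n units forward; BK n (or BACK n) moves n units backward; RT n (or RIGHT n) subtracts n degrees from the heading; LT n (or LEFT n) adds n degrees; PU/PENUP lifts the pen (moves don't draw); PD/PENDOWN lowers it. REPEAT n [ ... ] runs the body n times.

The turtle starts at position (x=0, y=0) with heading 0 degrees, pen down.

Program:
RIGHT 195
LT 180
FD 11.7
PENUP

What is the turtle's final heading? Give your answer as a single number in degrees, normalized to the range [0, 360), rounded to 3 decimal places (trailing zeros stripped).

Answer: 345

Derivation:
Executing turtle program step by step:
Start: pos=(0,0), heading=0, pen down
RT 195: heading 0 -> 165
LT 180: heading 165 -> 345
FD 11.7: (0,0) -> (11.301,-3.028) [heading=345, draw]
PU: pen up
Final: pos=(11.301,-3.028), heading=345, 1 segment(s) drawn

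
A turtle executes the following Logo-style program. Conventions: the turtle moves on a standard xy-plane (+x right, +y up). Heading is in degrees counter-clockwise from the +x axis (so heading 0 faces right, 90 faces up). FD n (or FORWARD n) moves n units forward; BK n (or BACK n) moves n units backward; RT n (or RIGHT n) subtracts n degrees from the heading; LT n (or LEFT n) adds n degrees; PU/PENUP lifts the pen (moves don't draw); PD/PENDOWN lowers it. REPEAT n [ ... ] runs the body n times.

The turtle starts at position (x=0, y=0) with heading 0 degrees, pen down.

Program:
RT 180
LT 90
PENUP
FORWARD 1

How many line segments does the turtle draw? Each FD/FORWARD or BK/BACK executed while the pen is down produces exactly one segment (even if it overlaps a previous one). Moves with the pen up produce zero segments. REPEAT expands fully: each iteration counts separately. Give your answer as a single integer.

Executing turtle program step by step:
Start: pos=(0,0), heading=0, pen down
RT 180: heading 0 -> 180
LT 90: heading 180 -> 270
PU: pen up
FD 1: (0,0) -> (0,-1) [heading=270, move]
Final: pos=(0,-1), heading=270, 0 segment(s) drawn
Segments drawn: 0

Answer: 0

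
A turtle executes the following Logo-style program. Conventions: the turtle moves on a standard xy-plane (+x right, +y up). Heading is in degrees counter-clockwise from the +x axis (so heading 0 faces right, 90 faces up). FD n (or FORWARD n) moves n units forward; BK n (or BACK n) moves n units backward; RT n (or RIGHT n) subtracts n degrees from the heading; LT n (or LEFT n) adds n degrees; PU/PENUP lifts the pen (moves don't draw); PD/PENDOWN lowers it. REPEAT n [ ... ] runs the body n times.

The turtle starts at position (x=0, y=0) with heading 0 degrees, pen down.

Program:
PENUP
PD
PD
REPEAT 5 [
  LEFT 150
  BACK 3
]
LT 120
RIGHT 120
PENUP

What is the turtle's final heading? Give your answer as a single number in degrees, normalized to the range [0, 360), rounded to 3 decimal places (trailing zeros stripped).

Executing turtle program step by step:
Start: pos=(0,0), heading=0, pen down
PU: pen up
PD: pen down
PD: pen down
REPEAT 5 [
  -- iteration 1/5 --
  LT 150: heading 0 -> 150
  BK 3: (0,0) -> (2.598,-1.5) [heading=150, draw]
  -- iteration 2/5 --
  LT 150: heading 150 -> 300
  BK 3: (2.598,-1.5) -> (1.098,1.098) [heading=300, draw]
  -- iteration 3/5 --
  LT 150: heading 300 -> 90
  BK 3: (1.098,1.098) -> (1.098,-1.902) [heading=90, draw]
  -- iteration 4/5 --
  LT 150: heading 90 -> 240
  BK 3: (1.098,-1.902) -> (2.598,0.696) [heading=240, draw]
  -- iteration 5/5 --
  LT 150: heading 240 -> 30
  BK 3: (2.598,0.696) -> (0,-0.804) [heading=30, draw]
]
LT 120: heading 30 -> 150
RT 120: heading 150 -> 30
PU: pen up
Final: pos=(0,-0.804), heading=30, 5 segment(s) drawn

Answer: 30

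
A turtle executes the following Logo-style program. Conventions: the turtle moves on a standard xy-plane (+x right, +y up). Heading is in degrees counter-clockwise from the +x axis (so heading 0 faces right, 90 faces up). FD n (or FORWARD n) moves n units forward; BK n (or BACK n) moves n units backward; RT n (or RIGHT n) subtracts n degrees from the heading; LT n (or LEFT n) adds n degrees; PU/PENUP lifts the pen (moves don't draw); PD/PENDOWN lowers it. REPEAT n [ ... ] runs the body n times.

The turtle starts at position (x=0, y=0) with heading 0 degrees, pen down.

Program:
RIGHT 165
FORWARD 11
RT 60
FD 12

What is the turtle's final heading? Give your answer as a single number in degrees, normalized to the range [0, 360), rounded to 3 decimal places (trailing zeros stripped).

Answer: 135

Derivation:
Executing turtle program step by step:
Start: pos=(0,0), heading=0, pen down
RT 165: heading 0 -> 195
FD 11: (0,0) -> (-10.625,-2.847) [heading=195, draw]
RT 60: heading 195 -> 135
FD 12: (-10.625,-2.847) -> (-19.11,5.638) [heading=135, draw]
Final: pos=(-19.11,5.638), heading=135, 2 segment(s) drawn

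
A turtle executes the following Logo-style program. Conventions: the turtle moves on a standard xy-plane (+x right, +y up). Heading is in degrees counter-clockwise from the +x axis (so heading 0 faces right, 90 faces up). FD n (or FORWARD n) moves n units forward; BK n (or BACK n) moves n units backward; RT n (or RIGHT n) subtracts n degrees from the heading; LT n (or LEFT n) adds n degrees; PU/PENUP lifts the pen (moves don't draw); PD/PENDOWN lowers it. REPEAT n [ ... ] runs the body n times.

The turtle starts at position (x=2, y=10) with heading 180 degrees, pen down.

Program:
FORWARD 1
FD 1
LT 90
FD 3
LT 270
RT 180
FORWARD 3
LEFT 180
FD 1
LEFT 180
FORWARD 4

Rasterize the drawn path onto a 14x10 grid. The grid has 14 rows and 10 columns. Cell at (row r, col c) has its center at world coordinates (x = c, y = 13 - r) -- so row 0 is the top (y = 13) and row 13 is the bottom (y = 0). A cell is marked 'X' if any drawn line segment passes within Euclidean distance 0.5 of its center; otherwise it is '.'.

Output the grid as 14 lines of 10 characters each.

Answer: ..........
..........
..........
XXX.......
X.........
X.........
XXXXXXX...
..........
..........
..........
..........
..........
..........
..........

Derivation:
Segment 0: (2,10) -> (1,10)
Segment 1: (1,10) -> (0,10)
Segment 2: (0,10) -> (-0,7)
Segment 3: (-0,7) -> (3,7)
Segment 4: (3,7) -> (2,7)
Segment 5: (2,7) -> (6,7)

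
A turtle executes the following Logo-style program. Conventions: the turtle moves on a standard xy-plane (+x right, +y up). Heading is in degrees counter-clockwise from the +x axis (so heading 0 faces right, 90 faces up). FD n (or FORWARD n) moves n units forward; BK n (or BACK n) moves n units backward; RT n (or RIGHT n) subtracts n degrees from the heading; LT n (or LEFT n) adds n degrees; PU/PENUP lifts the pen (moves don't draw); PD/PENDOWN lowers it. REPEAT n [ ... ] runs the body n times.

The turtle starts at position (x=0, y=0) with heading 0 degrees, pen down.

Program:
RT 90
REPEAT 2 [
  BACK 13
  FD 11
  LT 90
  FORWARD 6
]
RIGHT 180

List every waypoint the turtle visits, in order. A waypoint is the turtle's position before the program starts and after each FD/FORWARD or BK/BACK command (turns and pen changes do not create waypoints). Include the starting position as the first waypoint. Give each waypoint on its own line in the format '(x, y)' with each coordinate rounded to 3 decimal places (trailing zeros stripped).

Answer: (0, 0)
(0, 13)
(0, 2)
(6, 2)
(-7, 2)
(4, 2)
(4, 8)

Derivation:
Executing turtle program step by step:
Start: pos=(0,0), heading=0, pen down
RT 90: heading 0 -> 270
REPEAT 2 [
  -- iteration 1/2 --
  BK 13: (0,0) -> (0,13) [heading=270, draw]
  FD 11: (0,13) -> (0,2) [heading=270, draw]
  LT 90: heading 270 -> 0
  FD 6: (0,2) -> (6,2) [heading=0, draw]
  -- iteration 2/2 --
  BK 13: (6,2) -> (-7,2) [heading=0, draw]
  FD 11: (-7,2) -> (4,2) [heading=0, draw]
  LT 90: heading 0 -> 90
  FD 6: (4,2) -> (4,8) [heading=90, draw]
]
RT 180: heading 90 -> 270
Final: pos=(4,8), heading=270, 6 segment(s) drawn
Waypoints (7 total):
(0, 0)
(0, 13)
(0, 2)
(6, 2)
(-7, 2)
(4, 2)
(4, 8)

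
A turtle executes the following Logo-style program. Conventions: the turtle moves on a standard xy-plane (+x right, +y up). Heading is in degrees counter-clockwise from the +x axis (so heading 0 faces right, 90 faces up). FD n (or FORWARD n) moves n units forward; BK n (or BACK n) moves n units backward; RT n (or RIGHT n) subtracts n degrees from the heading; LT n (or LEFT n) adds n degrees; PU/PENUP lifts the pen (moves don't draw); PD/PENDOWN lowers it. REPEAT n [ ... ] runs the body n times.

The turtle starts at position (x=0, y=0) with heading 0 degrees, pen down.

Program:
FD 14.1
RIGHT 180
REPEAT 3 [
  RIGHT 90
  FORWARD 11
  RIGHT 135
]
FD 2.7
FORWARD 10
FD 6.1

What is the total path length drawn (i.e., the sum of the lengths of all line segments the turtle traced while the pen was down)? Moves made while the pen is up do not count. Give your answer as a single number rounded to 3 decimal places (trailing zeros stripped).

Answer: 65.9

Derivation:
Executing turtle program step by step:
Start: pos=(0,0), heading=0, pen down
FD 14.1: (0,0) -> (14.1,0) [heading=0, draw]
RT 180: heading 0 -> 180
REPEAT 3 [
  -- iteration 1/3 --
  RT 90: heading 180 -> 90
  FD 11: (14.1,0) -> (14.1,11) [heading=90, draw]
  RT 135: heading 90 -> 315
  -- iteration 2/3 --
  RT 90: heading 315 -> 225
  FD 11: (14.1,11) -> (6.322,3.222) [heading=225, draw]
  RT 135: heading 225 -> 90
  -- iteration 3/3 --
  RT 90: heading 90 -> 0
  FD 11: (6.322,3.222) -> (17.322,3.222) [heading=0, draw]
  RT 135: heading 0 -> 225
]
FD 2.7: (17.322,3.222) -> (15.413,1.313) [heading=225, draw]
FD 10: (15.413,1.313) -> (8.342,-5.758) [heading=225, draw]
FD 6.1: (8.342,-5.758) -> (4.028,-10.072) [heading=225, draw]
Final: pos=(4.028,-10.072), heading=225, 7 segment(s) drawn

Segment lengths:
  seg 1: (0,0) -> (14.1,0), length = 14.1
  seg 2: (14.1,0) -> (14.1,11), length = 11
  seg 3: (14.1,11) -> (6.322,3.222), length = 11
  seg 4: (6.322,3.222) -> (17.322,3.222), length = 11
  seg 5: (17.322,3.222) -> (15.413,1.313), length = 2.7
  seg 6: (15.413,1.313) -> (8.342,-5.758), length = 10
  seg 7: (8.342,-5.758) -> (4.028,-10.072), length = 6.1
Total = 65.9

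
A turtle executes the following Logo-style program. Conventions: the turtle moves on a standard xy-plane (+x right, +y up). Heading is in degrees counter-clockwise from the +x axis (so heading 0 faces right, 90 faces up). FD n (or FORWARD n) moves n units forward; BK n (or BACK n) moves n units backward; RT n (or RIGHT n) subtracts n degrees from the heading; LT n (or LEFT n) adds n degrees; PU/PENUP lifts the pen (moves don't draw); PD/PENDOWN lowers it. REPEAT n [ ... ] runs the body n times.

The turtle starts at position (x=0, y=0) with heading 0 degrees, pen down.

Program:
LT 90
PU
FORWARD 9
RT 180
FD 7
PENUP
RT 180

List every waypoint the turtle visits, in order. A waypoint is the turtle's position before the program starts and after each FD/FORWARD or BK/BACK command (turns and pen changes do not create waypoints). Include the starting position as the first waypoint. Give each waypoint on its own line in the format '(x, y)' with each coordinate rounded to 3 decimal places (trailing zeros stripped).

Answer: (0, 0)
(0, 9)
(0, 2)

Derivation:
Executing turtle program step by step:
Start: pos=(0,0), heading=0, pen down
LT 90: heading 0 -> 90
PU: pen up
FD 9: (0,0) -> (0,9) [heading=90, move]
RT 180: heading 90 -> 270
FD 7: (0,9) -> (0,2) [heading=270, move]
PU: pen up
RT 180: heading 270 -> 90
Final: pos=(0,2), heading=90, 0 segment(s) drawn
Waypoints (3 total):
(0, 0)
(0, 9)
(0, 2)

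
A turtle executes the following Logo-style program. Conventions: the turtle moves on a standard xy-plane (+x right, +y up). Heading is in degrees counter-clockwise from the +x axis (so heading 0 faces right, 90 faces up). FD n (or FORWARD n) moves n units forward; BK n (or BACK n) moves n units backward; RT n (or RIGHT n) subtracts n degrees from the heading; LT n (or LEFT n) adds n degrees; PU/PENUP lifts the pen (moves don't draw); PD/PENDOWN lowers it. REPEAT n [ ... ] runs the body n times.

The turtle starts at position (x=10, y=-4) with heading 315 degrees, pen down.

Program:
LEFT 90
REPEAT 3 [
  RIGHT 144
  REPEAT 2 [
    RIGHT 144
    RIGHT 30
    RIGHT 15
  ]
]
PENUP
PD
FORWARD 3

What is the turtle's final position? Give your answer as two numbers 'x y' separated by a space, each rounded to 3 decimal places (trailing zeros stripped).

Answer: 10.469 -6.963

Derivation:
Executing turtle program step by step:
Start: pos=(10,-4), heading=315, pen down
LT 90: heading 315 -> 45
REPEAT 3 [
  -- iteration 1/3 --
  RT 144: heading 45 -> 261
  REPEAT 2 [
    -- iteration 1/2 --
    RT 144: heading 261 -> 117
    RT 30: heading 117 -> 87
    RT 15: heading 87 -> 72
    -- iteration 2/2 --
    RT 144: heading 72 -> 288
    RT 30: heading 288 -> 258
    RT 15: heading 258 -> 243
  ]
  -- iteration 2/3 --
  RT 144: heading 243 -> 99
  REPEAT 2 [
    -- iteration 1/2 --
    RT 144: heading 99 -> 315
    RT 30: heading 315 -> 285
    RT 15: heading 285 -> 270
    -- iteration 2/2 --
    RT 144: heading 270 -> 126
    RT 30: heading 126 -> 96
    RT 15: heading 96 -> 81
  ]
  -- iteration 3/3 --
  RT 144: heading 81 -> 297
  REPEAT 2 [
    -- iteration 1/2 --
    RT 144: heading 297 -> 153
    RT 30: heading 153 -> 123
    RT 15: heading 123 -> 108
    -- iteration 2/2 --
    RT 144: heading 108 -> 324
    RT 30: heading 324 -> 294
    RT 15: heading 294 -> 279
  ]
]
PU: pen up
PD: pen down
FD 3: (10,-4) -> (10.469,-6.963) [heading=279, draw]
Final: pos=(10.469,-6.963), heading=279, 1 segment(s) drawn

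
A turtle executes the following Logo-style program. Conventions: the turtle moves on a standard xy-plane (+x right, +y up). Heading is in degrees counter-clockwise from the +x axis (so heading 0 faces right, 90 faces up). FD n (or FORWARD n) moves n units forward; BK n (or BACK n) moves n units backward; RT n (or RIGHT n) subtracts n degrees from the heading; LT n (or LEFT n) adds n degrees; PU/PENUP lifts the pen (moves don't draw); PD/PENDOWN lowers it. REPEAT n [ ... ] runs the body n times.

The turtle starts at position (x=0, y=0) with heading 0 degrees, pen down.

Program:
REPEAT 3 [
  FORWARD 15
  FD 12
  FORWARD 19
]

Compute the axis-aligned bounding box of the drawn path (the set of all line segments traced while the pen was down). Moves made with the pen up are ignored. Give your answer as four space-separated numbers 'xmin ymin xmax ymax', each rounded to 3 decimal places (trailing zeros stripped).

Answer: 0 0 138 0

Derivation:
Executing turtle program step by step:
Start: pos=(0,0), heading=0, pen down
REPEAT 3 [
  -- iteration 1/3 --
  FD 15: (0,0) -> (15,0) [heading=0, draw]
  FD 12: (15,0) -> (27,0) [heading=0, draw]
  FD 19: (27,0) -> (46,0) [heading=0, draw]
  -- iteration 2/3 --
  FD 15: (46,0) -> (61,0) [heading=0, draw]
  FD 12: (61,0) -> (73,0) [heading=0, draw]
  FD 19: (73,0) -> (92,0) [heading=0, draw]
  -- iteration 3/3 --
  FD 15: (92,0) -> (107,0) [heading=0, draw]
  FD 12: (107,0) -> (119,0) [heading=0, draw]
  FD 19: (119,0) -> (138,0) [heading=0, draw]
]
Final: pos=(138,0), heading=0, 9 segment(s) drawn

Segment endpoints: x in {0, 15, 27, 46, 61, 73, 92, 107, 119, 138}, y in {0}
xmin=0, ymin=0, xmax=138, ymax=0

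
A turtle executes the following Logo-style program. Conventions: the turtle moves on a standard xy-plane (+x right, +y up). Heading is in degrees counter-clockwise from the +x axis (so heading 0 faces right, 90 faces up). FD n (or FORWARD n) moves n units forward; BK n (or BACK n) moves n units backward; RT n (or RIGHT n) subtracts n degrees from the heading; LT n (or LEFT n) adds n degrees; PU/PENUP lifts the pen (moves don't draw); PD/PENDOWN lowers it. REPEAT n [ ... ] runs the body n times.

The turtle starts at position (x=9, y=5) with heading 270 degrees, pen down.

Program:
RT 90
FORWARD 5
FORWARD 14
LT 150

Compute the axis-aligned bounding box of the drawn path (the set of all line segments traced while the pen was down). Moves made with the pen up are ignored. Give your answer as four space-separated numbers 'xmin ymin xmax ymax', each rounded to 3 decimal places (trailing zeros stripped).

Executing turtle program step by step:
Start: pos=(9,5), heading=270, pen down
RT 90: heading 270 -> 180
FD 5: (9,5) -> (4,5) [heading=180, draw]
FD 14: (4,5) -> (-10,5) [heading=180, draw]
LT 150: heading 180 -> 330
Final: pos=(-10,5), heading=330, 2 segment(s) drawn

Segment endpoints: x in {-10, 4, 9}, y in {5, 5, 5}
xmin=-10, ymin=5, xmax=9, ymax=5

Answer: -10 5 9 5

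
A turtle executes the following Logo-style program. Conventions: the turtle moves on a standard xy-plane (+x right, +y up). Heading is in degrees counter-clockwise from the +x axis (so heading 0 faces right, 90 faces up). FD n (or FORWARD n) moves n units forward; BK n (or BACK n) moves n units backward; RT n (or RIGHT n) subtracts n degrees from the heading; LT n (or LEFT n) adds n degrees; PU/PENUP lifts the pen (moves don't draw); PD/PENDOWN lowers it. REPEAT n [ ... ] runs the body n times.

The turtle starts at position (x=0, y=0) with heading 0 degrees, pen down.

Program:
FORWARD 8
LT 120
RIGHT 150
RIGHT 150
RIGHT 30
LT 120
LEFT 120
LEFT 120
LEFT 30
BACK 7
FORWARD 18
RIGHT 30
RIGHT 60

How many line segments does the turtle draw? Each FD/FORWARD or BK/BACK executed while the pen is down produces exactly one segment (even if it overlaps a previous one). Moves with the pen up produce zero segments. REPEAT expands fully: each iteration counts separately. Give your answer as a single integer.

Executing turtle program step by step:
Start: pos=(0,0), heading=0, pen down
FD 8: (0,0) -> (8,0) [heading=0, draw]
LT 120: heading 0 -> 120
RT 150: heading 120 -> 330
RT 150: heading 330 -> 180
RT 30: heading 180 -> 150
LT 120: heading 150 -> 270
LT 120: heading 270 -> 30
LT 120: heading 30 -> 150
LT 30: heading 150 -> 180
BK 7: (8,0) -> (15,0) [heading=180, draw]
FD 18: (15,0) -> (-3,0) [heading=180, draw]
RT 30: heading 180 -> 150
RT 60: heading 150 -> 90
Final: pos=(-3,0), heading=90, 3 segment(s) drawn
Segments drawn: 3

Answer: 3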